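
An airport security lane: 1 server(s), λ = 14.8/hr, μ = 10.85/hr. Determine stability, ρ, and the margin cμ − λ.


Total capacity cμ = 1·10.85 = 10.85/hr
ρ = λ/(cμ) = 14.8/10.85 = 1.3641
Stable ⇔ ρ < 1: NO
Spare capacity = cμ − λ = 10.85 − 14.8 = -3.95/hr

Final: ρ = 1.3641; unstable; margin = -3.95/hr


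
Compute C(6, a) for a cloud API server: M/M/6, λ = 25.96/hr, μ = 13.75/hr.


a = λ/μ = 1.8880; ρ = a/6 = 0.3147
P₀ = 0.151217 (from M/M/c formula)
C(c,a) = [a^c/(c!(1−ρ))]·P₀ = [45.29100/(720·0.6853)]·0.151217
= 0.09179·0.151217 = 0.013880

Final: 0.013880


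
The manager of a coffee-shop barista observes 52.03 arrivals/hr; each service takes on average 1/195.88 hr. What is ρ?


ρ = λ/μ = 52.03/195.88 = 0.2656

Final: 0.2656


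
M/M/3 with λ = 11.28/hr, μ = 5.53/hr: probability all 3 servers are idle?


a = λ/μ = 11.28/5.53 = 2.0398; ρ = a/c = 0.6799
Σ_{k=0}^{2} a^k/k! (terms k=0..2) = 1.00000 + 2.03978 + 2.08036 = 5.12014
Tail: a^3/(3!(1−ρ)) = 8.48696/(6·0.3201) = 4.41929
P₀ = 1/(5.12014 + 4.41929) = 1/9.53943 = 0.104828

Final: 0.104828


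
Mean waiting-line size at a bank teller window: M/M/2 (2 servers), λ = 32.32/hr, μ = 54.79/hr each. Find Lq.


a = λ/μ = 0.5899; ρ = a/2 = 0.2949
P₀ = 0.544468
Lq = P₀·a^c·ρ / (c!·(1−ρ)²) = 0.544468·0.34797·0.2949/(2·0.49710)
= 0.05621

Final: 0.05621


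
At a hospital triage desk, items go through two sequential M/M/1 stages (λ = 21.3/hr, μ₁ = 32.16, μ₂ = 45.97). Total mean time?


Each node sees arrival rate λ = 21.3/hr (tandem ⇒ throughput preserved).
W₁ = 1/(μ₁−λ) = 1/(32.16−21.3) = 0.09208 hr
W₂ = 1/(μ₂−λ) = 1/(45.97−21.3) = 0.04054 hr
W_total = W₁ + W₂ = 0.09208 + 0.04054 = 0.13262 hr

Final: 0.13262 hr


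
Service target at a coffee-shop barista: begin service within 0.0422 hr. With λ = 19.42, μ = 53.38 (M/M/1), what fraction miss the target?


ρ = 19.42/53.38 = 0.3638
P(Wq > t) = ρ·e^{−(μ−λ)t} = 0.3638·e^{−1.4331}
= 0.3638·0.238565 = 0.086792

Final: 0.086792


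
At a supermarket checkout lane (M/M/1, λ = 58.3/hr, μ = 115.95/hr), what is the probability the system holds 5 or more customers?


ρ = 58.3/115.95 = 0.5028
P(N ≥ n) = ρ^n = 0.5028^5 = 0.032136

Final: 0.032136


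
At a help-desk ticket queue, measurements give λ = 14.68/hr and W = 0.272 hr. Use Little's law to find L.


L = λW = 14.68·0.272 = 3.9930

Final: 3.9930


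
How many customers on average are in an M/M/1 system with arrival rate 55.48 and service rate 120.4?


ρ = λ/μ = 55.48/120.4 = 0.4608
L = ρ/(1−ρ) = 0.4608/(1 − 0.4608) = 0.4608/0.5392 = 0.8546

Final: 0.8546


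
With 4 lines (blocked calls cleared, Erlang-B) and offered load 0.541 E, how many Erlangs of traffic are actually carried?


B(4,0.541) = 0.002078 (Erlang-B)
Carried load = a(1 − B) = 0.541·(1 − 0.002078) = 0.541·0.997922 = 0.5399 E

Final: 0.5399 Erlangs


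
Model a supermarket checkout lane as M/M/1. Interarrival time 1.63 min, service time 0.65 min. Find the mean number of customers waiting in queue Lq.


λ = 60/1.63 = 36.8098 /hr
μ = 60/0.65 = 92.3077 /hr
ρ = λ/μ = 36.8098/92.3077 = 0.3988
Lq = ρ²/(1−ρ) = 0.1590/0.6012 = 0.2645

Final: 0.2645


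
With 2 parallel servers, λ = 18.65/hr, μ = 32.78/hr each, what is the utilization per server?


ρ = λ/(cμ) = 18.65/(2·32.78) = 18.65/65.56 = 0.2845

Final: 0.2845


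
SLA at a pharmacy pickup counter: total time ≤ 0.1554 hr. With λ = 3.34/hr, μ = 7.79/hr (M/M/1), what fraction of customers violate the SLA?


W ~ Exponential(μ−λ) for M/M/1.
μ − λ = 7.79 − 3.34 = 4.4500
P(W > t) = e^{−(μ−λ)t} = e^{−0.6915} = 0.500809

Final: 0.500809


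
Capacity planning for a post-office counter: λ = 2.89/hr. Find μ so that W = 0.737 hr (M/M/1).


W = 1/(μ−λ) ⇒ μ − λ = 1/W = 1/0.737 = 1.3569
μ = λ + 1/W = 2.89 + 1.3569 = 4.2469 per hr

Final: 4.2469 /hr


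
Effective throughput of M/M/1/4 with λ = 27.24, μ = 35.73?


ρ = 0.7624; P_K = (1−ρ)ρ^4/(1−ρ^5) = 0.108120
λ_eff = λ(1 − P_K) = 27.24·(1 − 0.108120) = 27.24·0.891880 = 24.2948 /hr

Final: 24.2948 /hr


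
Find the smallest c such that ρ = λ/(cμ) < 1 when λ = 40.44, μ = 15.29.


Stability requires cμ > λ ⇔ c > λ/μ.
λ/μ = 40.44/15.29 = 2.6449
Minimum integer c = ⌊2.6449⌋ + 1 = 3
Check: 3·15.29 = 45.87 > 40.44, while 2·15.29 = 30.58 ≤ 40.44

Final: 3 servers


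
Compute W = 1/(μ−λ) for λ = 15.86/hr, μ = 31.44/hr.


W = 1/(μ−λ) = 1/(31.44 − 15.86) = 1/15.58 = 0.06418 hr

Final: 0.06418 hr


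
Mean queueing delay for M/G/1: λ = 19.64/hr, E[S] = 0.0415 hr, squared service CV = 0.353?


ρ = λ·E[S] = 19.64·0.0415 = 0.8151
E[S²] = E[S]²(1+C_s²) = 0.0415²·(1+0.353) = 0.002330
Wq = λ·E[S²]/(2(1−ρ)) = 19.64·0.002330/(2·0.1849) = 0.12373 hr

Final: 0.12373 hr


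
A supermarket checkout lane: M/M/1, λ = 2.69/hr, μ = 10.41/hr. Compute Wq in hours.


ρ = 2.69/10.41 = 0.2584
Wq = ρ/(μ−λ) = 0.2584/(10.41 − 2.69) = 0.2584/7.72 = 0.03347 hr

Final: 0.03347 hr


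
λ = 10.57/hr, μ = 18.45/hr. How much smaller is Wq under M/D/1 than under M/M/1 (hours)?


ρ = 10.57/18.45 = 0.5729
Wq(M/M/1) = ρ/(μ−λ) = 0.5729/7.88 = 0.07270 hr
Wq(M/D/1) = ρ/(2(μ−λ)) = 0.03635 hr
Savings = 0.07270 − 0.03635 = 0.03635 hr

Final: 0.03635 hr


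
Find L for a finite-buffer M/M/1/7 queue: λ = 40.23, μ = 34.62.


ρ = 40.23/34.62 = 1.1620
L = ρ[1 − (K+1)ρ^K + Kρ^(K+1)] / [(1−ρ)(1−ρ^(K+1))]
Numerator: 1.1620·(1 − 8·2.861283 + 7·3.324940) = 1.608636
Denominator: (-0.1620)·(-2.324940) = 0.376745
L = 1.608636/0.376745 = 4.2698

Final: 4.2698


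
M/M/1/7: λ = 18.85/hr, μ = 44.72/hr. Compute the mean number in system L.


ρ = 18.85/44.72 = 0.4215
L = ρ[1 − (K+1)ρ^K + Kρ^(K+1)] / [(1−ρ)(1−ρ^(K+1))]
Numerator: 0.4215·(1 − 8·0.002364 + 7·0.0009965) = 0.416480
Denominator: (0.5785)·(0.999004) = 0.577912
L = 0.416480/0.577912 = 0.7207

Final: 0.7207


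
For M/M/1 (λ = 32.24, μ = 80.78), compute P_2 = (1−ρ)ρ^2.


ρ = 32.24/80.78 = 0.3991
P_n = (1−ρ)·ρ^n = (1 − 0.3991)·0.3991^2 = 0.6009·0.159288 = 0.095715

Final: 0.095715


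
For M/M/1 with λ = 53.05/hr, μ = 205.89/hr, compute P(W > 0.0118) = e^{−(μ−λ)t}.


W ~ Exponential(μ−λ) for M/M/1.
μ − λ = 205.89 − 53.05 = 152.8400
P(W > t) = e^{−(μ−λ)t} = e^{−1.8035} = 0.164719

Final: 0.164719


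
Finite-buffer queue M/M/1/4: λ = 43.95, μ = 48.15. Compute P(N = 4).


ρ = λ/μ = 43.95/48.15 = 0.9128
P_K = (1−ρ)ρ^K/(1−ρ^(K+1)) = (0.08723·0.694145)/(1 − 0.633597)
= 0.060548/0.366403 = 0.165251

Final: 0.165251


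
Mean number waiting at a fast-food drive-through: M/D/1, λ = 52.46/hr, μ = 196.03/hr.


ρ = 52.46/196.03 = 0.2676
M/D/1: Lq = ρ²/(2(1−ρ)) = 0.07162/(2·0.7324) = 0.04889

Final: 0.04889


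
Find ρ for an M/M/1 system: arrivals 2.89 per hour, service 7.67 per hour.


ρ = λ/μ = 2.89/7.67 = 0.3768

Final: 0.3768


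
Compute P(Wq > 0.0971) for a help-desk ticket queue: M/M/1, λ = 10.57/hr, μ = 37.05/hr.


ρ = 10.57/37.05 = 0.2853
P(Wq > t) = ρ·e^{−(μ−λ)t} = 0.2853·e^{−2.5712}
= 0.2853·0.076443 = 0.021808

Final: 0.021808


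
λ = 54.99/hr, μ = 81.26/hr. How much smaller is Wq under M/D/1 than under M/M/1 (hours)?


ρ = 54.99/81.26 = 0.6767
Wq(M/M/1) = ρ/(μ−λ) = 0.6767/26.27 = 0.02576 hr
Wq(M/D/1) = ρ/(2(μ−λ)) = 0.01288 hr
Savings = 0.02576 − 0.01288 = 0.01288 hr

Final: 0.01288 hr


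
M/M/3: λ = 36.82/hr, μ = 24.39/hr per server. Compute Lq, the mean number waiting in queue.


a = λ/μ = 1.5096; ρ = a/3 = 0.5032
P₀ = 0.208187
Lq = P₀·a^c·ρ / (c!·(1−ρ)²) = 0.208187·3.44046·0.5032/(6·0.24680)
= 0.24340

Final: 0.24340


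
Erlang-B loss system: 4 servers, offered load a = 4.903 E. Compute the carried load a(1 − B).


B(4,4.903) = 0.390601 (Erlang-B)
Carried load = a(1 − B) = 4.903·(1 − 0.390601) = 4.903·0.609399 = 2.9879 E

Final: 2.9879 Erlangs


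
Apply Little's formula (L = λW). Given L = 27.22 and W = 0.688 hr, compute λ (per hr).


λ = L/W = 27.22/0.688 = 39.5640 /hr

Final: 39.5640 /hr


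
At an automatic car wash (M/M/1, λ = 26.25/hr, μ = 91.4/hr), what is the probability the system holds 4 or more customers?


ρ = 26.25/91.4 = 0.2872
P(N ≥ n) = ρ^n = 0.2872^4 = 0.006804

Final: 0.006804


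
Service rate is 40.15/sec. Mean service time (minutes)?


Mean service time = 1/μ = 1/40.15 second = 0.02491 second
In minutes: 0.02491 × 0.0166667 = 0.0004151 min

Final: 0.0004151 min


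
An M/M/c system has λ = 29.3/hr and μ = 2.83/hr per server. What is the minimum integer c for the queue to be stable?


Stability requires cμ > λ ⇔ c > λ/μ.
λ/μ = 29.3/2.83 = 10.3534
Minimum integer c = ⌊10.3534⌋ + 1 = 11
Check: 11·2.83 = 31.13 > 29.3, while 10·2.83 = 28.30 ≤ 29.3

Final: 11 servers


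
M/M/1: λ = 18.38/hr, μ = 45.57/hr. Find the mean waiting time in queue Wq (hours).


ρ = 18.38/45.57 = 0.4033
Wq = ρ/(μ−λ) = 0.4033/(45.57 − 18.38) = 0.4033/27.19 = 0.01483 hr

Final: 0.01483 hr


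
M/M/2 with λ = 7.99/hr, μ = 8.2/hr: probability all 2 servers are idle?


a = λ/μ = 7.99/8.2 = 0.9744; ρ = a/c = 0.4872
Σ_{k=0}^{1} a^k/k! (terms k=0..1) = 1.00000 + 0.97439 = 1.97439
Tail: a^2/(2!(1−ρ)) = 0.94944/(2·0.5128) = 0.92573
P₀ = 1/(1.97439 + 0.92573) = 1/2.90012 = 0.344813

Final: 0.344813


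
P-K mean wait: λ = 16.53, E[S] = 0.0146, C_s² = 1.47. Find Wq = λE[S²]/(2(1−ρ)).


ρ = λ·E[S] = 16.53·0.0146 = 0.2413
E[S²] = E[S]²(1+C_s²) = 0.0146²·(1+1.47) = 0.0005265
Wq = λ·E[S²]/(2(1−ρ)) = 16.53·0.0005265/(2·0.7587) = 0.005736 hr

Final: 0.005736 hr


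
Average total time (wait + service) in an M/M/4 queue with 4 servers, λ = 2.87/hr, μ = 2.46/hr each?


a = 1.1667; ρ = 0.2917; P₀ = 0.310476
Lq = P₀·a^c·ρ/(c!(1−ρ)²) = 0.01393
Wq = Lq/λ = 0.01393/2.87 = 0.004854 hr
W = Wq + 1/μ = 0.004854 + 0.40650 = 0.41136 hr

Final: 0.41136 hr


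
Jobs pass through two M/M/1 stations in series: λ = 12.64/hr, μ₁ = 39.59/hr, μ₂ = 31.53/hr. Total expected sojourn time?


Each node sees arrival rate λ = 12.64/hr (tandem ⇒ throughput preserved).
W₁ = 1/(μ₁−λ) = 1/(39.59−12.64) = 0.03711 hr
W₂ = 1/(μ₂−λ) = 1/(31.53−12.64) = 0.05294 hr
W_total = W₁ + W₂ = 0.03711 + 0.05294 = 0.09004 hr

Final: 0.09004 hr


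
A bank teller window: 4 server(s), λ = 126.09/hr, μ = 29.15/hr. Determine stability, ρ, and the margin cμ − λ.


Total capacity cμ = 4·29.15 = 116.60/hr
ρ = λ/(cμ) = 126.09/116.60 = 1.0814
Stable ⇔ ρ < 1: NO
Spare capacity = cμ − λ = 116.60 − 126.09 = -9.49/hr

Final: ρ = 1.0814; unstable; margin = -9.49/hr


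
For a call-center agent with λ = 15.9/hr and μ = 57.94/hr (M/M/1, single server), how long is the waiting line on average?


ρ = 15.9/57.94 = 0.2744
Lq = ρ²/(1−ρ) = 0.07531/0.7256 = 0.1038

Final: 0.1038


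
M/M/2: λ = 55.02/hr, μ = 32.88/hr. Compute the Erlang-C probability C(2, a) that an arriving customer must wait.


a = λ/μ = 1.6734; ρ = a/2 = 0.8367
P₀ = 0.088922 (from M/M/c formula)
C(c,a) = [a^c/(c!(1−ρ))]·P₀ = [2.80013/(2·0.1633)]·0.088922
= 8.57245·0.088922 = 0.762280

Final: 0.762280


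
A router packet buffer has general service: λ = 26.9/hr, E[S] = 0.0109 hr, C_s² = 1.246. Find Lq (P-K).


ρ = λ·E[S] = 26.9·0.0109 = 0.2932
Lq = ρ²(1+C_s²)/(2(1−ρ)) = 0.08597·(1+1.246)/(2·0.7068)
= 0.08597·2.2460/1.4136 = 0.13660

Final: 0.13660


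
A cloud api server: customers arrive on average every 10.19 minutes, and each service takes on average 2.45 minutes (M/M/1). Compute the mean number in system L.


λ = 60/10.19 = 5.8881 /hr
μ = 60/2.45 = 24.4898 /hr
ρ = λ/μ = 5.8881/24.4898 = 0.2404
L = ρ/(1−ρ) = 0.2404/0.7596 = 0.3165

Final: 0.3165


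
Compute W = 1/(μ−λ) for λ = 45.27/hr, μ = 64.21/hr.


W = 1/(μ−λ) = 1/(64.21 − 45.27) = 1/18.94 = 0.05280 hr

Final: 0.05280 hr


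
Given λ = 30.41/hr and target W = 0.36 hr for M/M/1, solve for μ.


W = 1/(μ−λ) ⇒ μ − λ = 1/W = 1/0.36 = 2.7778
μ = λ + 1/W = 30.41 + 2.7778 = 33.1878 per hr

Final: 33.1878 /hr


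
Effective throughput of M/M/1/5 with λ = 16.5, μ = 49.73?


ρ = 0.3318; P_K = (1−ρ)ρ^5/(1−ρ^6) = 0.002690
λ_eff = λ(1 − P_K) = 16.5·(1 − 0.002690) = 16.5·0.997310 = 16.4556 /hr

Final: 16.4556 /hr


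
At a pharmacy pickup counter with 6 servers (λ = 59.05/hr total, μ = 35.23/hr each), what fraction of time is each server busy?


ρ = λ/(cμ) = 59.05/(6·35.23) = 59.05/211.38 = 0.2794

Final: 0.2794


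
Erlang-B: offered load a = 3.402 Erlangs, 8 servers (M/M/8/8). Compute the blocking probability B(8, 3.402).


B(c,a) = (a^c/c!) / Σ_{k=0}^{c} a^k/k!
a^8/8! = 0.444994
Σ terms (k=0..8): 1.00000 + 3.40200 + 5.78680 + 6.56223 + 5.58118 + 3.79743 + 2.15315 + 1.04643 + 0.44499 = 29.774217
B = 0.444994/29.774217 = 0.014946

Final: 0.014946


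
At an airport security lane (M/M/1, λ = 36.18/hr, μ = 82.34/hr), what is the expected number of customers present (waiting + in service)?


ρ = λ/μ = 36.18/82.34 = 0.4394
L = ρ/(1−ρ) = 0.4394/(1 − 0.4394) = 0.4394/0.5606 = 0.7838

Final: 0.7838


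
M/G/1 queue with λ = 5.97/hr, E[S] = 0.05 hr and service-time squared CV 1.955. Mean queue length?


ρ = λ·E[S] = 5.97·0.05 = 0.2985
Lq = ρ²(1+C_s²)/(2(1−ρ)) = 0.08910·(1+1.955)/(2·0.7015)
= 0.08910·2.9550/1.4030 = 0.18767

Final: 0.18767


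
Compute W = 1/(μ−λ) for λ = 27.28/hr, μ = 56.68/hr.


W = 1/(μ−λ) = 1/(56.68 − 27.28) = 1/29.40 = 0.03401 hr

Final: 0.03401 hr


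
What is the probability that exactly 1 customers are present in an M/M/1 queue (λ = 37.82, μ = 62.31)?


ρ = 37.82/62.31 = 0.6070
P_n = (1−ρ)·ρ^n = (1 − 0.6070)·0.6070^1 = 0.3930·0.606965 = 0.238558

Final: 0.238558


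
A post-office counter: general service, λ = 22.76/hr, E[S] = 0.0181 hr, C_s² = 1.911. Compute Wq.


ρ = λ·E[S] = 22.76·0.0181 = 0.4120
E[S²] = E[S]²(1+C_s²) = 0.0181²·(1+1.911) = 0.0009537
Wq = λ·E[S²]/(2(1−ρ)) = 22.76·0.0009537/(2·0.5880) = 0.01846 hr

Final: 0.01846 hr


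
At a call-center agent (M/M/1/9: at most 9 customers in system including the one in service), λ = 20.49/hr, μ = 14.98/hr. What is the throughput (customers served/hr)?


ρ = 1.3678; P_K = (1−ρ)ρ^9/(1−ρ^10) = 0.281177
λ_eff = λ(1 − P_K) = 20.49·(1 − 0.281177) = 20.49·0.718823 = 14.7287 /hr

Final: 14.7287 /hr


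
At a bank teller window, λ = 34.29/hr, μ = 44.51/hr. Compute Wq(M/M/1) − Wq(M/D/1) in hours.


ρ = 34.29/44.51 = 0.7704
Wq(M/M/1) = ρ/(μ−λ) = 0.7704/10.22 = 0.07538 hr
Wq(M/D/1) = ρ/(2(μ−λ)) = 0.03769 hr
Savings = 0.07538 − 0.03769 = 0.03769 hr

Final: 0.03769 hr


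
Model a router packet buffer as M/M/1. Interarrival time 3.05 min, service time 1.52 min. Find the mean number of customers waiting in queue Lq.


λ = 60/3.05 = 19.6721 /hr
μ = 60/1.52 = 39.4737 /hr
ρ = λ/μ = 19.6721/39.4737 = 0.4984
Lq = ρ²/(1−ρ) = 0.2484/0.5016 = 0.4951

Final: 0.4951


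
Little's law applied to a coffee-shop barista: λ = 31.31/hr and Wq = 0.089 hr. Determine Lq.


Lq = λWq = 31.31·0.089 = 2.7866

Final: 2.7866


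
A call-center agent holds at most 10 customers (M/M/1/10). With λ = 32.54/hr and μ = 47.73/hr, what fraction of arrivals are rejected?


ρ = λ/μ = 32.54/47.73 = 0.6818
P_K = (1−ρ)ρ^K/(1−ρ^(K+1)) = (0.3182·0.021690)/(1 − 0.014787)
= 0.006903/0.985213 = 0.007006

Final: 0.007006


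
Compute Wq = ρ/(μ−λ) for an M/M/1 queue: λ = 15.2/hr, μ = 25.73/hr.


ρ = 15.2/25.73 = 0.5908
Wq = ρ/(μ−λ) = 0.5908/(25.73 − 15.2) = 0.5908/10.53 = 0.05610 hr

Final: 0.05610 hr


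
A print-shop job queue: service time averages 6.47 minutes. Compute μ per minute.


μ = 1/(service time) in consistent units.
1 minute = 1 min, so μ = 1/6.47 = 0.1546 per minute

Final: 0.1546 /min


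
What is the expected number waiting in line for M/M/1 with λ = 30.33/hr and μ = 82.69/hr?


ρ = 30.33/82.69 = 0.3668
Lq = ρ²/(1−ρ) = 0.1345/0.6332 = 0.2125

Final: 0.2125


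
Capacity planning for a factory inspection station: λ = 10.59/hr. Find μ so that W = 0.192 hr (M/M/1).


W = 1/(μ−λ) ⇒ μ − λ = 1/W = 1/0.192 = 5.2083
μ = λ + 1/W = 10.59 + 5.2083 = 15.7983 per hr

Final: 15.7983 /hr


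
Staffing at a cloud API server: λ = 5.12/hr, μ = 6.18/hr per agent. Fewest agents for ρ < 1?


Stability requires cμ > λ ⇔ c > λ/μ.
λ/μ = 5.12/6.18 = 0.8285
Minimum integer c = ⌊0.8285⌋ + 1 = 1
Check: 1·6.18 = 6.18 > 5.12, while 0·6.18 = 0.00 ≤ 5.12

Final: 1 servers


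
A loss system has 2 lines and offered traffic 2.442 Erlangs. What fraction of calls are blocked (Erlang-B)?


B(c,a) = (a^c/c!) / Σ_{k=0}^{c} a^k/k!
a^2/2! = 2.981682
Σ terms (k=0..2): 1.00000 + 2.44200 + 2.98168 = 6.423682
B = 2.981682/6.423682 = 0.464170

Final: 0.464170


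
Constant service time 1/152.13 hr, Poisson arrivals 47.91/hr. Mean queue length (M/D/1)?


ρ = 47.91/152.13 = 0.3149
M/D/1: Lq = ρ²/(2(1−ρ)) = 0.09918/(2·0.6851) = 0.07239

Final: 0.07239


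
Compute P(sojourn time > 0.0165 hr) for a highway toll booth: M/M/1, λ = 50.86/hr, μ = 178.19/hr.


W ~ Exponential(μ−λ) for M/M/1.
μ − λ = 178.19 − 50.86 = 127.3300
P(W > t) = e^{−(μ−λ)t} = e^{−2.1009} = 0.122341

Final: 0.122341


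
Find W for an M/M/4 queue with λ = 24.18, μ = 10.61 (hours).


a = 2.2790; ρ = 0.5697; P₀ = 0.095594
Lq = P₀·a^c·ρ/(c!(1−ρ)²) = 0.33068
Wq = Lq/λ = 0.33068/24.18 = 0.01368 hr
W = Wq + 1/μ = 0.01368 + 0.09425 = 0.10793 hr

Final: 0.10793 hr


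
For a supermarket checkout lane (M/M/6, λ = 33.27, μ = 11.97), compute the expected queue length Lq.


a = λ/μ = 2.7794; ρ = a/6 = 0.4632
P₀ = 0.061414
Lq = P₀·a^c·ρ / (c!·(1−ρ)²) = 0.061414·461.05412·0.4632/(720·0.28811)
= 0.06323

Final: 0.06323


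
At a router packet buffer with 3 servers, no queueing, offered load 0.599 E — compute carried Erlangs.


B(3,0.599) = 0.019744 (Erlang-B)
Carried load = a(1 − B) = 0.599·(1 − 0.019744) = 0.599·0.980256 = 0.5872 E

Final: 0.5872 Erlangs


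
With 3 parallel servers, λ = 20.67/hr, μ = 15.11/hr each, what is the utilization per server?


ρ = λ/(cμ) = 20.67/(3·15.11) = 20.67/45.33 = 0.4560

Final: 0.4560


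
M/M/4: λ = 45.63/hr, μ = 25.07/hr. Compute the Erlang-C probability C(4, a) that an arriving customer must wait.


a = λ/μ = 1.8201; ρ = a/4 = 0.4550
P₀ = 0.158215 (from M/M/c formula)
C(c,a) = [a^c/(c!(1−ρ))]·P₀ = [10.97449/(24·0.5450)]·0.158215
= 0.83907·0.158215 = 0.132754

Final: 0.132754


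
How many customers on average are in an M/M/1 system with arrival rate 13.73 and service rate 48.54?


ρ = λ/μ = 13.73/48.54 = 0.2829
L = ρ/(1−ρ) = 0.2829/(1 − 0.2829) = 0.2829/0.7171 = 0.3944

Final: 0.3944


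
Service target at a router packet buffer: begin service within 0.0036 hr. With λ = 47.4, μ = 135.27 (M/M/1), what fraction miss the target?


ρ = 47.4/135.27 = 0.3504
P(Wq > t) = ρ·e^{−(μ−λ)t} = 0.3504·e^{−0.3163}
= 0.3504·0.728817 = 0.255385

Final: 0.255385


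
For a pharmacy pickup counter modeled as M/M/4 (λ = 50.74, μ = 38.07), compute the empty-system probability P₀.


a = λ/μ = 50.74/38.07 = 1.3328; ρ = a/c = 0.3332
Σ_{k=0}^{3} a^k/k! (terms k=0..3) = 1.00000 + 1.33281 + 0.88819 + 0.39459 = 3.61559
Tail: a^4/(4!(1−ρ)) = 3.15552/(24·0.6668) = 0.19718
P₀ = 1/(3.61559 + 0.19718) = 1/3.81277 = 0.262276

Final: 0.262276


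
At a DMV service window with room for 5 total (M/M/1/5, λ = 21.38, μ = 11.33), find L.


ρ = 21.38/11.33 = 1.8870
L = ρ[1 − (K+1)ρ^K + Kρ^(K+1)] / [(1−ρ)(1−ρ^(K+1))]
Numerator: 1.8870·(1 − 6·23.927039 + 5·45.150935) = 156.986265
Denominator: (-0.8870)·(-44.150935) = 39.163009
L = 156.986265/39.163009 = 4.0085

Final: 4.0085


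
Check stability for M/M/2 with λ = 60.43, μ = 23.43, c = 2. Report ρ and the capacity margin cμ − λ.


Total capacity cμ = 2·23.43 = 46.86/hr
ρ = λ/(cμ) = 60.43/46.86 = 1.2896
Stable ⇔ ρ < 1: NO
Spare capacity = cμ − λ = 46.86 − 60.43 = -13.57/hr

Final: ρ = 1.2896; unstable; margin = -13.57/hr


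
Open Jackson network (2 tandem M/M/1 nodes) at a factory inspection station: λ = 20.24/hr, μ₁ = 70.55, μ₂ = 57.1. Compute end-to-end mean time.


Each node sees arrival rate λ = 20.24/hr (tandem ⇒ throughput preserved).
W₁ = 1/(μ₁−λ) = 1/(70.55−20.24) = 0.01988 hr
W₂ = 1/(μ₂−λ) = 1/(57.1−20.24) = 0.02713 hr
W_total = W₁ + W₂ = 0.01988 + 0.02713 = 0.04701 hr

Final: 0.04701 hr


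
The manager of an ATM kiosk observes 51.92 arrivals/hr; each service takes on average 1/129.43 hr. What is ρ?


ρ = λ/μ = 51.92/129.43 = 0.4011

Final: 0.4011


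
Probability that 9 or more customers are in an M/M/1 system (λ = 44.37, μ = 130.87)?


ρ = 44.37/130.87 = 0.3390
P(N ≥ n) = ρ^n = 0.3390^9 = 0.00005919

Final: 0.00005919


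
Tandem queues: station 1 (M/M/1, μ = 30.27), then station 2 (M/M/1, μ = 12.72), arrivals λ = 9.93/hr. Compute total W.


Each node sees arrival rate λ = 9.93/hr (tandem ⇒ throughput preserved).
W₁ = 1/(μ₁−λ) = 1/(30.27−9.93) = 0.04916 hr
W₂ = 1/(μ₂−λ) = 1/(12.72−9.93) = 0.35842 hr
W_total = W₁ + W₂ = 0.04916 + 0.35842 = 0.40759 hr

Final: 0.40759 hr


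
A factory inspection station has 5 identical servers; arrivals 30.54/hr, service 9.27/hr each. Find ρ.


ρ = λ/(cμ) = 30.54/(5·9.27) = 30.54/46.35 = 0.6589

Final: 0.6589


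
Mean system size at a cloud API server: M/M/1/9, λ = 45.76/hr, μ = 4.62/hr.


ρ = 45.76/4.62 = 9.9048
L = ρ[1 − (K+1)ρ^K + Kρ^(K+1)] / [(1−ρ)(1−ρ^(K+1))]
Numerator: 9.9048·(1 − 10·917479484.845001 + 9·9087415849.893341) = 719204054415.749023
Denominator: (-8.9048)·(-9087415848.893341) = 80921274463.954971
L = 719204054415.749023/80921274463.954971 = 8.8877

Final: 8.8877


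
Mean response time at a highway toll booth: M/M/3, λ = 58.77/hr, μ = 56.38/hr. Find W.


a = 1.0424; ρ = 0.3475; P₀ = 0.347829
Lq = P₀·a^c·ρ/(c!(1−ρ)²) = 0.05358
Wq = Lq/λ = 0.05358/58.77 = 0.0009117 hr
W = Wq + 1/μ = 0.0009117 + 0.01774 = 0.01865 hr

Final: 0.01865 hr


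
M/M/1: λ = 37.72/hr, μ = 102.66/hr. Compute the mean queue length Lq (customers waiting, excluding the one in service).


ρ = 37.72/102.66 = 0.3674
Lq = ρ²/(1−ρ) = 0.1350/0.6326 = 0.2134

Final: 0.2134


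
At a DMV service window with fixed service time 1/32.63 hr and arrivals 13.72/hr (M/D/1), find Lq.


ρ = 13.72/32.63 = 0.4205
M/D/1: Lq = ρ²/(2(1−ρ)) = 0.1768/(2·0.5795) = 0.15254

Final: 0.15254


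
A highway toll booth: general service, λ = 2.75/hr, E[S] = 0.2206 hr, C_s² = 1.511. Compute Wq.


ρ = λ·E[S] = 2.75·0.2206 = 0.6067
E[S²] = E[S]²(1+C_s²) = 0.2206²·(1+1.511) = 0.122196
Wq = λ·E[S²]/(2(1−ρ)) = 2.75·0.122196/(2·0.3933) = 0.42715 hr

Final: 0.42715 hr


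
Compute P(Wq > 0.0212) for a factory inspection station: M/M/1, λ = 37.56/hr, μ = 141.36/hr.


ρ = 37.56/141.36 = 0.2657
P(Wq > t) = ρ·e^{−(μ−λ)t} = 0.2657·e^{−2.2006}
= 0.2657·0.110741 = 0.029424

Final: 0.029424


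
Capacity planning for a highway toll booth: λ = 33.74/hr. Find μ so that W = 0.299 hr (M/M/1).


W = 1/(μ−λ) ⇒ μ − λ = 1/W = 1/0.299 = 3.3445
μ = λ + 1/W = 33.74 + 3.3445 = 37.0845 per hr

Final: 37.0845 /hr


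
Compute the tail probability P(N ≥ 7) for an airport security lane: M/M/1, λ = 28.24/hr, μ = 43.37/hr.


ρ = 28.24/43.37 = 0.6511
P(N ≥ n) = ρ^n = 0.6511^7 = 0.049628

Final: 0.049628


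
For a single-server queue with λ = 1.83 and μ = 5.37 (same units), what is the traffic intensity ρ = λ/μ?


ρ = λ/μ = 1.83/5.37 = 0.3408

Final: 0.3408


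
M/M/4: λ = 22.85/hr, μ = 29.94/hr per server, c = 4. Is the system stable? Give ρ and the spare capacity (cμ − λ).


Total capacity cμ = 4·29.94 = 119.76/hr
ρ = λ/(cμ) = 22.85/119.76 = 0.1908
Stable ⇔ ρ < 1: YES
Spare capacity = cμ − λ = 119.76 − 22.85 = 96.91/hr

Final: ρ = 0.1908; stable; margin = 96.91/hr


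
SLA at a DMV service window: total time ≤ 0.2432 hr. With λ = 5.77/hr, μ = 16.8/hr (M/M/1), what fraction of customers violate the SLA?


W ~ Exponential(μ−λ) for M/M/1.
μ − λ = 16.8 − 5.77 = 11.0300
P(W > t) = e^{−(μ−λ)t} = e^{−2.6825} = 0.068392

Final: 0.068392


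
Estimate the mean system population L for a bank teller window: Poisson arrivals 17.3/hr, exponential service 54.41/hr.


ρ = λ/μ = 17.3/54.41 = 0.3180
L = ρ/(1−ρ) = 0.3180/(1 − 0.3180) = 0.3180/0.6820 = 0.4662

Final: 0.4662


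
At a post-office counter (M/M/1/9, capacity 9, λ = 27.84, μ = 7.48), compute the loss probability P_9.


ρ = λ/μ = 27.84/7.48 = 3.7219
P_K = (1−ρ)ρ^K/(1−ρ^(K+1)) = (-2.7219·137059.359408)/(1 − 510124.674586)
= -373065.315179/-510123.674586 = 0.731323

Final: 0.731323


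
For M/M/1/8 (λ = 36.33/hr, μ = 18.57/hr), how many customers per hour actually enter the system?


ρ = 1.9564; P_K = (1−ρ)ρ^8/(1−ρ^9) = 0.490019
λ_eff = λ(1 − P_K) = 36.33·(1 − 0.490019) = 36.33·0.509981 = 18.5276 /hr

Final: 18.5276 /hr


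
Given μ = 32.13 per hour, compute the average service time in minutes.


Mean service time = 1/μ = 1/32.13 hour = 0.03112 hour
In minutes: 0.03112 × 60 = 1.8674 min

Final: 1.8674 min


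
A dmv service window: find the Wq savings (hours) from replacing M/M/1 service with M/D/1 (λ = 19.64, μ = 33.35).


ρ = 19.64/33.35 = 0.5889
Wq(M/M/1) = ρ/(μ−λ) = 0.5889/13.71 = 0.04295 hr
Wq(M/D/1) = ρ/(2(μ−λ)) = 0.02148 hr
Savings = 0.04295 − 0.02148 = 0.02148 hr

Final: 0.02148 hr


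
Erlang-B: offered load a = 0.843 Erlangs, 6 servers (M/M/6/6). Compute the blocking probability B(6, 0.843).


B(c,a) = (a^c/c!) / Σ_{k=0}^{c} a^k/k!
a^6/6! = 0.0004985
Σ terms (k=0..6): 1.00000 + 0.84300 + 0.35532 + 0.09985 + 0.02104 + 0.003548 + 0.0004985 = 2.323260
B = 0.0004985/2.323260 = 0.0002146

Final: 0.0002146


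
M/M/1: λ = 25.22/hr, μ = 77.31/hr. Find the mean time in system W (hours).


W = 1/(μ−λ) = 1/(77.31 − 25.22) = 1/52.09 = 0.01920 hr

Final: 0.01920 hr


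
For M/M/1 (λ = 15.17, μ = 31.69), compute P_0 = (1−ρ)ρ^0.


ρ = 15.17/31.69 = 0.4787
P_n = (1−ρ)·ρ^n = (1 − 0.4787)·0.4787^0 = 0.5213·1.000000 = 0.521300

Final: 0.521300


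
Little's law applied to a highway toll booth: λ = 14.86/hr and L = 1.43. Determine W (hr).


W = L/λ = 1.43/14.86 = 0.09623 hr

Final: 0.09623 hr


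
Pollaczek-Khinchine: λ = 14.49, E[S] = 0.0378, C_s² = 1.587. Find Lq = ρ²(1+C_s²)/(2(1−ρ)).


ρ = λ·E[S] = 14.49·0.0378 = 0.5477
Lq = ρ²(1+C_s²)/(2(1−ρ)) = 0.3000·(1+1.587)/(2·0.4523)
= 0.3000·2.5870/0.9046 = 0.85799

Final: 0.85799


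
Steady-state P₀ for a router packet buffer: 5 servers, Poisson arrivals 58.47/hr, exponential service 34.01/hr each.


a = λ/μ = 58.47/34.01 = 1.7192; ρ = a/c = 0.3438
Σ_{k=0}^{4} a^k/k! (terms k=0..4) = 1.00000 + 1.71920 + 1.47782 + 0.84689 + 0.36399 = 5.40791
Tail: a^5/(5!(1−ρ)) = 15.01870/(120·0.6562) = 0.19074
P₀ = 1/(5.40791 + 0.19074) = 1/5.59865 = 0.178614

Final: 0.178614


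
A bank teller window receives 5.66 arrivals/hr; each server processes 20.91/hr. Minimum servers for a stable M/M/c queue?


Stability requires cμ > λ ⇔ c > λ/μ.
λ/μ = 5.66/20.91 = 0.2707
Minimum integer c = ⌊0.2707⌋ + 1 = 1
Check: 1·20.91 = 20.91 > 5.66, while 0·20.91 = 0.00 ≤ 5.66

Final: 1 servers


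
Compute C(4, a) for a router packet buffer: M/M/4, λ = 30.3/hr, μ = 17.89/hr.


a = λ/μ = 1.6937; ρ = a/4 = 0.4234
P₀ = 0.180755 (from M/M/c formula)
C(c,a) = [a^c/(c!(1−ρ))]·P₀ = [8.22866/(24·0.5766)]·0.180755
= 0.59465·0.180755 = 0.107485

Final: 0.107485


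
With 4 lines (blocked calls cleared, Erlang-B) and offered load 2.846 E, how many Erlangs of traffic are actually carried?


B(4,2.846) = 0.188894 (Erlang-B)
Carried load = a(1 − B) = 2.846·(1 − 0.188894) = 2.846·0.811106 = 2.3084 E

Final: 2.3084 Erlangs


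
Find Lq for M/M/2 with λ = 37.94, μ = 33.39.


a = λ/μ = 1.1363; ρ = a/2 = 0.5681
P₀ = 0.275401
Lq = P₀·a^c·ρ / (c!·(1−ρ)²) = 0.275401·1.29111·0.5681/(2·0.18651)
= 0.54157

Final: 0.54157


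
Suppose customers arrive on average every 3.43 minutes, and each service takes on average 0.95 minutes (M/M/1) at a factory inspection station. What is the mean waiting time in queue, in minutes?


λ = 60/3.43 = 17.4927 /hr
μ = 60/0.95 = 63.1579 /hr
ρ = λ/μ = 17.4927/63.1579 = 0.2770
Wq = ρ/(μ−λ) = 0.2770/(63.1579−17.4927) = 0.006065 hr
In minutes: 0.006065·60 = 0.3639 min

Final: 0.3639 min


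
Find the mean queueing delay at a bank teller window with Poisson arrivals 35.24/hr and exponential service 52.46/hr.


ρ = 35.24/52.46 = 0.6717
Wq = ρ/(μ−λ) = 0.6717/(52.46 − 35.24) = 0.6717/17.22 = 0.03901 hr

Final: 0.03901 hr


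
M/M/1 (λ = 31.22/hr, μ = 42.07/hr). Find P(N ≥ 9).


ρ = 31.22/42.07 = 0.7421
P(N ≥ n) = ρ^n = 0.7421^9 = 0.068256

Final: 0.068256


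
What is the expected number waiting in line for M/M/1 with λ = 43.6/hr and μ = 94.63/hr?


ρ = 43.6/94.63 = 0.4607
Lq = ρ²/(1−ρ) = 0.2123/0.5393 = 0.3937

Final: 0.3937


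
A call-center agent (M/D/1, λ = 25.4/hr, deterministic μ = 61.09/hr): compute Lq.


ρ = 25.4/61.09 = 0.4158
M/D/1: Lq = ρ²/(2(1−ρ)) = 0.1729/(2·0.5842) = 0.14795

Final: 0.14795


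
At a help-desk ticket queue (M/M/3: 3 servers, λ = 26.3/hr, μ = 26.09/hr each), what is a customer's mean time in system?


a = 1.0080; ρ = 0.3360; P₀ = 0.360588
Lq = P₀·a^c·ρ/(c!(1−ρ)²) = 0.04692
Wq = Lq/λ = 0.04692/26.3 = 0.001784 hr
W = Wq + 1/μ = 0.001784 + 0.03833 = 0.04011 hr

Final: 0.04011 hr


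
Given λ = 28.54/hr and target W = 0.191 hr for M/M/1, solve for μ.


W = 1/(μ−λ) ⇒ μ − λ = 1/W = 1/0.191 = 5.2356
μ = λ + 1/W = 28.54 + 5.2356 = 33.7756 per hr

Final: 33.7756 /hr


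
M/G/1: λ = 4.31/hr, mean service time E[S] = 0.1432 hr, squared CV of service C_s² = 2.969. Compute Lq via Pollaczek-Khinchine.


ρ = λ·E[S] = 4.31·0.1432 = 0.6172
Lq = ρ²(1+C_s²)/(2(1−ρ)) = 0.3809·(1+2.969)/(2·0.3828)
= 0.3809·3.9690/0.7656 = 1.97474

Final: 1.97474


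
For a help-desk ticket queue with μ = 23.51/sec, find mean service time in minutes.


Mean service time = 1/μ = 1/23.51 second = 0.04254 second
In minutes: 0.04254 × 0.0166667 = 0.0007089 min

Final: 0.0007089 min


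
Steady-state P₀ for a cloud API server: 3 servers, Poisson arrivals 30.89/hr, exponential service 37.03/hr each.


a = λ/μ = 30.89/37.03 = 0.8342; ρ = a/c = 0.2781
Σ_{k=0}^{2} a^k/k! (terms k=0..2) = 1.00000 + 0.83419 + 0.34794 = 2.18212
Tail: a^3/(3!(1−ρ)) = 0.58049/(6·0.7219) = 0.13401
P₀ = 1/(2.18212 + 0.13401) = 1/2.31614 = 0.431754

Final: 0.431754


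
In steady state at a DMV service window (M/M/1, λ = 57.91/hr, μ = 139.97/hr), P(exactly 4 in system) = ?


ρ = 57.91/139.97 = 0.4137
P_n = (1−ρ)·ρ^n = (1 − 0.4137)·0.4137^4 = 0.5863·0.029300 = 0.017178

Final: 0.017178


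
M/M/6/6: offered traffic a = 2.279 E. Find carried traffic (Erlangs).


B(6,2.279) = 0.020104 (Erlang-B)
Carried load = a(1 − B) = 2.279·(1 − 0.020104) = 2.279·0.979896 = 2.2332 E

Final: 2.2332 Erlangs


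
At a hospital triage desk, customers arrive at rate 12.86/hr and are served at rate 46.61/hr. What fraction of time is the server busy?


ρ = λ/μ = 12.86/46.61 = 0.2759

Final: 0.2759


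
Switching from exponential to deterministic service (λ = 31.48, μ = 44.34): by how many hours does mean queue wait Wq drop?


ρ = 31.48/44.34 = 0.7100
Wq(M/M/1) = ρ/(μ−λ) = 0.7100/12.86 = 0.05521 hr
Wq(M/D/1) = ρ/(2(μ−λ)) = 0.02760 hr
Savings = 0.05521 − 0.02760 = 0.02760 hr

Final: 0.02760 hr


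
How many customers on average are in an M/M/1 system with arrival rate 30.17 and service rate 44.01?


ρ = λ/μ = 30.17/44.01 = 0.6855
L = ρ/(1−ρ) = 0.6855/(1 − 0.6855) = 0.6855/0.3145 = 2.1799

Final: 2.1799


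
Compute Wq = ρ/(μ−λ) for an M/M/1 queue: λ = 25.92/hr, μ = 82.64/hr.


ρ = 25.92/82.64 = 0.3136
Wq = ρ/(μ−λ) = 0.3136/(82.64 − 25.92) = 0.3136/56.72 = 0.005530 hr

Final: 0.005530 hr


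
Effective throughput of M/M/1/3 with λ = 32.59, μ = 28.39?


ρ = 1.1479; P_K = (1−ρ)ρ^3/(1−ρ^4) = 0.303854
λ_eff = λ(1 − P_K) = 32.59·(1 − 0.303854) = 32.59·0.696146 = 22.6874 /hr

Final: 22.6874 /hr


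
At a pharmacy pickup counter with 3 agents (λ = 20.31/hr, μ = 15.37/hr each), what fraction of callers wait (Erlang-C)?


a = λ/μ = 1.3214; ρ = a/3 = 0.4405
P₀ = 0.257616 (from M/M/c formula)
C(c,a) = [a^c/(c!(1−ρ))]·P₀ = [2.30732/(6·0.5595)]·0.257616
= 0.68728·0.257616 = 0.177054

Final: 0.177054


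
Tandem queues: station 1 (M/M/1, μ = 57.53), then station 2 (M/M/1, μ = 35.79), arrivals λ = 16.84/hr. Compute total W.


Each node sees arrival rate λ = 16.84/hr (tandem ⇒ throughput preserved).
W₁ = 1/(μ₁−λ) = 1/(57.53−16.84) = 0.02458 hr
W₂ = 1/(μ₂−λ) = 1/(35.79−16.84) = 0.05277 hr
W_total = W₁ + W₂ = 0.02458 + 0.05277 = 0.07735 hr

Final: 0.07735 hr


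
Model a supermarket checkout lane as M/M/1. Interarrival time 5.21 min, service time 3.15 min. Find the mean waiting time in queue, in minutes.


λ = 60/5.21 = 11.5163 /hr
μ = 60/3.15 = 19.0476 /hr
ρ = λ/μ = 11.5163/19.0476 = 0.6046
Wq = ρ/(μ−λ) = 0.6046/(19.0476−11.5163) = 0.08028 hr
In minutes: 0.08028·60 = 4.817 min

Final: 4.817 min


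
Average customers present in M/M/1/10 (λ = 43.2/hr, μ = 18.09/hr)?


ρ = 43.2/18.09 = 2.3881
L = ρ[1 − (K+1)ρ^K + Kρ^(K+1)] / [(1−ρ)(1−ρ^(K+1))]
Numerator: 2.3881·(1 − 11·6031.867591 + 10·14404.459920) = 185540.431506
Denominator: (-1.3881)·(-14403.459920) = 19992.862277
L = 185540.431506/19992.862277 = 9.2803

Final: 9.2803


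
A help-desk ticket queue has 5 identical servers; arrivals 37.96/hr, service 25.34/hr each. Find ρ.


ρ = λ/(cμ) = 37.96/(5·25.34) = 37.96/126.70 = 0.2996

Final: 0.2996


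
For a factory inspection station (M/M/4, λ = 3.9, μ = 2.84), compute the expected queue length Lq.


a = λ/μ = 1.3732; ρ = a/4 = 0.3433
P₀ = 0.251675
Lq = P₀·a^c·ρ / (c!·(1−ρ)²) = 0.251675·3.55619·0.3433/(24·0.43124)
= 0.02969

Final: 0.02969


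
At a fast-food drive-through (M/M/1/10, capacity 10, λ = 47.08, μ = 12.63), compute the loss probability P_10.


ρ = λ/μ = 47.08/12.63 = 3.7276
P_K = (1−ρ)ρ^K/(1−ρ^(K+1)) = (-2.7276·518001.522433)/(1 − 1930919.372616)
= -1412917.850183/-1930918.372616 = 0.731734

Final: 0.731734


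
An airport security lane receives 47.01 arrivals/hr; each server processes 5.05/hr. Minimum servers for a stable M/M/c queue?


Stability requires cμ > λ ⇔ c > λ/μ.
λ/μ = 47.01/5.05 = 9.3089
Minimum integer c = ⌊9.3089⌋ + 1 = 10
Check: 10·5.05 = 50.50 > 47.01, while 9·5.05 = 45.45 ≤ 47.01

Final: 10 servers


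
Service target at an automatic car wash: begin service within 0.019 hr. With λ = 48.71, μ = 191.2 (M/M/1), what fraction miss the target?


ρ = 48.71/191.2 = 0.2548
P(Wq > t) = ρ·e^{−(μ−λ)t} = 0.2548·e^{−2.7073}
= 0.2548·0.066716 = 0.016997

Final: 0.016997


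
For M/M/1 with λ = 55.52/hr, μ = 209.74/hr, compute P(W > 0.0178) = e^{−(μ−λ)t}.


W ~ Exponential(μ−λ) for M/M/1.
μ − λ = 209.74 − 55.52 = 154.2200
P(W > t) = e^{−(μ−λ)t} = e^{−2.7451} = 0.064241

Final: 0.064241


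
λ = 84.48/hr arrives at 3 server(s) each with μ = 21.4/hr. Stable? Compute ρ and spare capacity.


Total capacity cμ = 3·21.4 = 64.20/hr
ρ = λ/(cμ) = 84.48/64.20 = 1.3159
Stable ⇔ ρ < 1: NO
Spare capacity = cμ − λ = 64.20 − 84.48 = -20.28/hr

Final: ρ = 1.3159; unstable; margin = -20.28/hr


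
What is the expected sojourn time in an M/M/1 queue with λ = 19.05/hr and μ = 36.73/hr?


W = 1/(μ−λ) = 1/(36.73 − 19.05) = 1/17.68 = 0.05656 hr

Final: 0.05656 hr


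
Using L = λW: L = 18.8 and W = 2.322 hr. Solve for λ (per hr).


λ = L/W = 18.8/2.322 = 8.0965 /hr

Final: 8.0965 /hr


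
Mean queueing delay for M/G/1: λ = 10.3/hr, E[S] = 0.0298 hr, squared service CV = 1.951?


ρ = λ·E[S] = 10.3·0.0298 = 0.3069
E[S²] = E[S]²(1+C_s²) = 0.0298²·(1+1.951) = 0.002621
Wq = λ·E[S²]/(2(1−ρ)) = 10.3·0.002621/(2·0.6931) = 0.01947 hr

Final: 0.01947 hr


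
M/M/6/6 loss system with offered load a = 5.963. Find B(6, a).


B(c,a) = (a^c/c!) / Σ_{k=0}^{c} a^k/k!
a^6/6! = 62.439060
Σ terms (k=0..6): 1.00000 + 5.96300 + 17.77868 + 35.33810 + 52.68027 + 62.82649 + 62.43906 = 238.025604
B = 62.439060/238.025604 = 0.262321

Final: 0.262321


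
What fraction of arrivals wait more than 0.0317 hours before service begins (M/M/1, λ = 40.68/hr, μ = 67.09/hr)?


ρ = 40.68/67.09 = 0.6063
P(Wq > t) = ρ·e^{−(μ−λ)t} = 0.6063·e^{−0.8372}
= 0.6063·0.432922 = 0.262502

Final: 0.262502


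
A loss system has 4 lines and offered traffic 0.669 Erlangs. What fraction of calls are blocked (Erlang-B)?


B(c,a) = (a^c/c!) / Σ_{k=0}^{c} a^k/k!
a^4/4! = 0.008346
Σ terms (k=0..4): 1.00000 + 0.66900 + 0.22378 + 0.04990 + 0.008346 = 1.951030
B = 0.008346/1.951030 = 0.004278

Final: 0.004278


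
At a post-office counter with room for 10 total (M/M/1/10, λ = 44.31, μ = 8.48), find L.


ρ = 44.31/8.48 = 5.2252
L = ρ[1 − (K+1)ρ^K + Kρ^(K+1)] / [(1−ρ)(1−ρ^(K+1))]
Numerator: 5.2252·(1 − 11·15172563.988389 + 10·79280225.274237) = 3270496279.450916
Denominator: (-4.2252)·(-79280224.274237) = 334977645.724756
L = 3270496279.450916/334977645.724756 = 9.7633

Final: 9.7633


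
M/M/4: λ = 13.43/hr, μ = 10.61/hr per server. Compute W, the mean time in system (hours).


a = 1.2658; ρ = 0.3164; P₀ = 0.280790
Lq = P₀·a^c·ρ/(c!(1−ρ)²) = 0.02034
Wq = Lq/λ = 0.02034/13.43 = 0.001515 hr
W = Wq + 1/μ = 0.001515 + 0.09425 = 0.09577 hr

Final: 0.09577 hr


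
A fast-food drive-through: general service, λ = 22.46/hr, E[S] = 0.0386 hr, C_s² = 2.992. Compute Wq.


ρ = λ·E[S] = 22.46·0.0386 = 0.8670
E[S²] = E[S]²(1+C_s²) = 0.0386²·(1+2.992) = 0.005948
Wq = λ·E[S²]/(2(1−ρ)) = 22.46·0.005948/(2·0.1330) = 0.50205 hr

Final: 0.50205 hr


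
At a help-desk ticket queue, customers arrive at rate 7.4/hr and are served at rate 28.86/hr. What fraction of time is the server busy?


ρ = λ/μ = 7.4/28.86 = 0.2564

Final: 0.2564


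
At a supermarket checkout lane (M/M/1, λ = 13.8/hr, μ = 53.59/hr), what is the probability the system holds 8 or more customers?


ρ = 13.8/53.59 = 0.2575
P(N ≥ n) = ρ^n = 0.2575^8 = 0.00001934

Final: 0.00001934


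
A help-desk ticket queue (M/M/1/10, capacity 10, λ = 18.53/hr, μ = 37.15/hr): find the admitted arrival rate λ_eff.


ρ = 0.4988; P_K = (1−ρ)ρ^10/(1−ρ^11) = 0.0004780
λ_eff = λ(1 − P_K) = 18.53·(1 − 0.0004780) = 18.53·0.999522 = 18.5211 /hr

Final: 18.5211 /hr


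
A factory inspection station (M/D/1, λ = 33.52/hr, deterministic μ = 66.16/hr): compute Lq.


ρ = 33.52/66.16 = 0.5067
M/D/1: Lq = ρ²/(2(1−ρ)) = 0.2567/(2·0.4933) = 0.26016

Final: 0.26016
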